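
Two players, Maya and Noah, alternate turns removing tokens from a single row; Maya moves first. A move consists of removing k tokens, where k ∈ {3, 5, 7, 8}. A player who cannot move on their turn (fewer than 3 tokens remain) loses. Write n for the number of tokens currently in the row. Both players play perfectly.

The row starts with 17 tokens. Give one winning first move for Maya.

Remove 5, leaving 12.

Positions with no move are L. A position that does have a move is losing for the player to move precisely when every available move leads to a winning position for the opponent. Fill in the labels:
n=0: no move → L
n=1: no move → L
n=2: no move → L
n=3: reaches L-position 0 → W
n=4: reaches L-position 1 → W
n=5: reaches L-position 2 → W
n=6: reaches L-position 1 → W
n=7: reaches L-position 2 → W
n=8: reaches L-position 1 → W
n=9: reaches L-position 2 → W
n=10: reaches L-position 2 → W
n=11: only reaches 8(W), 6(W), 4(W), 3(W), all W → L
n=12: only reaches 9(W), 7(W), 5(W), 4(W), all W → L
n=13: only reaches 10(W), 8(W), 6(W), 5(W), all W → L
n=14: reaches L-position 11 → W
n=15: reaches L-position 12 → W
n=16: reaches L-position 13 → W
n=17: reaches L-position 12 → W
From 17, the L positions reachable in one move are: 12.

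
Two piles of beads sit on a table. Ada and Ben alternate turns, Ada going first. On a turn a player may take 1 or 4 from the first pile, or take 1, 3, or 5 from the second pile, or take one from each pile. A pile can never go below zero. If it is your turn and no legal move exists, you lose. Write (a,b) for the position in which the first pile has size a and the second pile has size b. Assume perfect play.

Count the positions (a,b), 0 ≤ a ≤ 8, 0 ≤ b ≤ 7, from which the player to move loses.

Compute win/loss labels from the base case upward. A position with no move is L. Any other position is W if it can reach an L in one move, else L.
Every move lowers a or b (never raises either), so fill the grid row by row in increasing a, and left to right within a row: each cell's successors are then already labelled.
      b=0  b=1  b=2  b=3  b=4  b=5  b=6  b=7
a=0:    L    W    L    W    L    W    L    W
a=1:    W    W    W    W    W    W    W    W
a=2:    L    W    L    W    L    W    L    W
a=3:    W    W    W    W    W    W    W    W
a=4:    W    L    W    L    W    L    W    L
a=5:    L    W    W    W    W    W    W    W
a=6:    W    W    W    L    W    L    W    L
a=7:    L    W    L    W    W    W    W    W
a=8:    W    W    W    W    L    W    L    W
Cells with no legal move (terminal, hence L): (0,0).
The remaining L cells, each justified by listing all of its moves:
(0,2): →(0,1)(W) only, which is W, so L
(0,4): →(0,3)(W), (0,1)(W) — all W, so L
(0,6): →(0,5)(W), (0,3)(W), (0,1)(W) — all W, so L
(2,0): →(1,0)(W) only, which is W, so L
(2,2): →(1,2)(W), (2,1)(W), (1,1)(W) — all W, so L
(2,4): →(1,4)(W), (2,3)(W), (2,1)(W), (1,3)(W) — all W, so L
(2,6): →(1,6)(W), (2,5)(W), (2,3)(W), (2,1)(W), (1,5)(W) — all W, so L
(4,1): →(3,1)(W), (0,1)(W), (4,0)(W), (3,0)(W) — all W, so L
(4,3): →(3,3)(W), (0,3)(W), (4,2)(W), (4,0)(W), (3,2)(W) — all W, so L
(4,5): →(3,5)(W), (0,5)(W), (4,4)(W), (4,2)(W), (4,0)(W), (3,4)(W) — all W, so L
(4,7): →(3,7)(W), (0,7)(W), (4,6)(W), (4,4)(W), (4,2)(W), (3,6)(W) — all W, so L
(5,0): →(4,0)(W), (1,0)(W) — all W, so L
(6,3): →(5,3)(W), (2,3)(W), (6,2)(W), (6,0)(W), (5,2)(W) — all W, so L
(6,5): →(5,5)(W), (2,5)(W), (6,4)(W), (6,2)(W), (6,0)(W), (5,4)(W) — all W, so L
(6,7): →(5,7)(W), (2,7)(W), (6,6)(W), (6,4)(W), (6,2)(W), (5,6)(W) — all W, so L
(7,0): →(6,0)(W), (3,0)(W) — all W, so L
(7,2): →(6,2)(W), (3,2)(W), (7,1)(W), (6,1)(W) — all W, so L
(8,4): →(7,4)(W), (4,4)(W), (8,3)(W), (8,1)(W), (7,3)(W) — all W, so L
(8,6): →(7,6)(W), (4,6)(W), (8,5)(W), (8,3)(W), (8,1)(W), (7,5)(W) — all W, so L
Every other cell has at least one move into one of the L cells above, so it is W.
L cells per row: a=0: 4, a=1: 0, a=2: 4, a=3: 0, a=4: 4, a=5: 1, a=6: 3, a=7: 2, a=8: 2; total 20.

20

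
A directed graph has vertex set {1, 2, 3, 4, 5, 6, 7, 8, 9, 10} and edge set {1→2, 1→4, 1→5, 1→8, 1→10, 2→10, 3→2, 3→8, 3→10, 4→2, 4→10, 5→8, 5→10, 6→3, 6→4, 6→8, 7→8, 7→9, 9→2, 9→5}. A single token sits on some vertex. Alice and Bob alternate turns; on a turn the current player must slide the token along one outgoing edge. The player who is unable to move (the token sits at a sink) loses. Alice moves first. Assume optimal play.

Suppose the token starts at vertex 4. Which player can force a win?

Compute win/loss labels from the base case upward. A position with no move is L. Any other position is W if it can reach an L in one move, else L.
Every edge goes from a vertex to one that appears earlier in the order 8, 10, 2, 5, 4, 3, 9, 1, 6, 7, so processing vertices in that order labels each vertex after all of its successors.
8: no outgoing edge → L
10: no outgoing edge → L
2: can move to 10, which is L ⇒ W
5: can move to 10, which is L ⇒ W
4: can move to 10, which is L ⇒ W
3: can move to 10, which is L ⇒ W
9: moves to 5(W), 2(W); every one is W ⇒ L
1: can move to 10, which is L ⇒ W
6: can move to 8, which is L ⇒ W
7: can move to 9, which is L ⇒ W
The starting position 4 is W: Alice should move to 10, handing over an L position.

Alice wins.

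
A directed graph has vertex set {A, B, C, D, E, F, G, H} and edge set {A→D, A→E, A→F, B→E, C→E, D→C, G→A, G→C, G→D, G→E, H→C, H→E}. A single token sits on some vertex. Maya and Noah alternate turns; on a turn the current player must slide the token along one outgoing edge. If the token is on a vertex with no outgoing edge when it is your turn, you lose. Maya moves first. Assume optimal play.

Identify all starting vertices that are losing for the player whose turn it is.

D, E, F

Work bottom-up. With no move the player to move loses. Otherwise the position is W if at least one move leads to an L position for the opponent, and L if every move leads to a W.
Every edge goes from a vertex to one that appears earlier in the order E, F, B, C, H, D, A, G, so processing vertices in that order labels each vertex after all of its successors.
E: no outgoing edge → L
F: no outgoing edge → L
B: reaches L-position E → W
C: reaches L-position E → W
H: reaches L-position E → W
D: only reaches C(W), which is W → L
A: reaches L-position D → W
G: reaches L-position D → W
Reading off the rows marked L gives the requested list; there are 3 such vertices.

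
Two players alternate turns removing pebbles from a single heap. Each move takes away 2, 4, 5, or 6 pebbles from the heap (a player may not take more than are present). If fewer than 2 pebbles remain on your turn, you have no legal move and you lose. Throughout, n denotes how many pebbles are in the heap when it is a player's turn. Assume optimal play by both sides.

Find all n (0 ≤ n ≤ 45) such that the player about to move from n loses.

Work bottom-up. With no move the player to move loses. Otherwise the position is W if at least one move leads to an L position for the opponent, and L if every move leads to a W.
n=0: no move → L
n=1: no move → L
n=2: →0(L), so W
n=3: →1(L), so W
n=4: →0(L), so W
n=5: →1(L), so W
n=6: →1(L), so W
n=7: →1(L), so W
n=8: →6(W), 4(W), 3(W), 2(W) — all W, so L
n=9: →7(W), 5(W), 4(W), 3(W) — all W, so L
n=10: →8(L), so W
n=11: →9(L), so W
n=12: →8(L), so W
n=13: →9(L), so W
n=14: →9(L), so W
n=15: →9(L), so W
n=16: →14(W), 12(W), 11(W), 10(W) — all W, so L
n=17: →15(W), 13(W), 12(W), 11(W) — all W, so L
n=18: →16(L), so W
n=19: →17(L), so W
n=20: →16(L), so W
n=21: →17(L), so W
n=22: →17(L), so W
n=23: →17(L), so W
n=24: →22(W), 20(W), 19(W), 18(W) — all W, so L
n=25: →23(W), 21(W), 20(W), 19(W) — all W, so L
n=26: →24(L), so W
n=27: →25(L), so W
n=28: →24(L), so W
n=29: →25(L), so W
n=30: →25(L), so W
n=31: →25(L), so W
n=32: →30(W), 28(W), 27(W), 26(W) — all W, so L
n=33: →31(W), 29(W), 28(W), 27(W) — all W, so L
n=34: →32(L), so W
n=35: →33(L), so W
n=36: →32(L), so W
n=37: →33(L), so W
n=38: →33(L), so W
n=39: →33(L), so W
n=40: →38(W), 36(W), 35(W), 34(W) — all W, so L
n=41: →39(W), 37(W), 36(W), 35(W) — all W, so L
n=42: →40(L), so W
n=43: →41(L), so W
n=44: →40(L), so W
n=45: →41(L), so W
Reading off the rows marked L gives the requested list; there are 12 such values of n.

0, 1, 8, 9, 16, 17, 24, 25, 32, 33, 40, 41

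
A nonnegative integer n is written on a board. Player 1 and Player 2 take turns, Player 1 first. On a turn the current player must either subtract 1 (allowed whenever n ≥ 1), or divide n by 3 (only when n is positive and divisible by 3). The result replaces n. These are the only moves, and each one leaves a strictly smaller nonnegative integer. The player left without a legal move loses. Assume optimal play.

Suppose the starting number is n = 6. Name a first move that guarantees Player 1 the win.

Work bottom-up. With no move the player to move loses. Otherwise the position is W if at least one move leads to an L position for the opponent, and L if every move leads to a W.
n=0: no move → L
n=1: →0(L), so W
n=2: →1(W) only, which is W, so L
n=3: →2(L), so W
n=4: →3(W) only, which is W, so L
n=5: →4(L), so W
n=6: →2(L), so W
From 6, the L positions reachable in one move are: 2.

Move to 2.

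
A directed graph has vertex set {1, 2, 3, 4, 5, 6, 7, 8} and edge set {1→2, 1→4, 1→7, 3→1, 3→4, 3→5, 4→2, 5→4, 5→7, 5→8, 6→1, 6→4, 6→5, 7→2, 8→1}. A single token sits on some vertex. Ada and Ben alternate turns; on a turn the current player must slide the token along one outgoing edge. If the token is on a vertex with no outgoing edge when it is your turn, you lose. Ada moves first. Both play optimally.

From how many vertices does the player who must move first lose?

4

Work bottom-up. With no move the player to move loses. Otherwise the position is W if at least one move leads to an L position for the opponent, and L if every move leads to a W.
Every edge goes from a vertex to one that appears earlier in the order 2, 4, 7, 1, 8, 5, 3, 6, so processing vertices in that order labels each vertex after all of its successors.
2: no outgoing edge → L
4: reaches L-position 2 → W
7: reaches L-position 2 → W
1: reaches L-position 2 → W
8: only reaches 1(W), which is W → L
5: reaches L-position 8 → W
3: only reaches 5(W), 1(W), 4(W), all W → L
6: only reaches 5(W), 1(W), 4(W), all W → L
The L vertices are 2, 3, 6, 8; that is 4 in all.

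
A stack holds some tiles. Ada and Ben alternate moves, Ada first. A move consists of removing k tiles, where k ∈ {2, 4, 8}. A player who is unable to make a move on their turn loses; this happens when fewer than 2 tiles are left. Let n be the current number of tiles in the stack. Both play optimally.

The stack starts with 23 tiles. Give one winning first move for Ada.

Compute win/loss labels from the base case upward. A position with no move is L. Any other position is W if it can reach an L in one move, else L.
n=0: no move → L
n=1: no move → L
n=2: →0(L), so W
n=3: →1(L), so W
n=4: →0(L), so W
n=5: →1(L), so W
n=6: →4(W), 2(W) — all W, so L
n=7: →5(W), 3(W) — all W, so L
n=8: →6(L), so W
n=9: →7(L), so W
n=10: →6(L), so W
n=11: →7(L), so W
n=12: →10(W), 8(W), 4(W) — all W, so L
n=13: →11(W), 9(W), 5(W) — all W, so L
n=14: →12(L), so W
n=15: →13(L), so W
n=16: →12(L), so W
n=17: →13(L), so W
n=18: →16(W), 14(W), 10(W) — all W, so L
n=19: →17(W), 15(W), 11(W) — all W, so L
n=20: →18(L), so W
n=21: →19(L), so W
n=22: →18(L), so W
n=23: →19(L), so W
From 23, the L positions reachable in one move are: 19.

Remove 4, leaving 19.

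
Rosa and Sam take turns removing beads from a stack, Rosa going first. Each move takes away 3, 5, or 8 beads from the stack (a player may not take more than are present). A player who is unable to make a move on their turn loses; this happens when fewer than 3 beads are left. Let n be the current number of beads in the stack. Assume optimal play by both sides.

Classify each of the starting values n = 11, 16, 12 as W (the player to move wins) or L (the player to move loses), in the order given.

Work bottom-up. With no move the player to move loses. Otherwise the position is W if at least one move leads to an L position for the opponent, and L if every move leads to a W.
n=0: no move → L
n=1: no move → L
n=2: no move → L
n=3: W (go to 0, an L position)
n=4: W (go to 1, an L position)
n=5: W (go to 2, an L position)
n=6: W (go to 1, an L position)
n=7: W (go to 2, an L position)
n=8: W (go to 0, an L position)
n=9: W (go to 1, an L position)
n=10: W (go to 2, an L position)
n=11: L (options 8(W), 6(W), 3(W) are all W)
n=12: L (options 9(W), 7(W), 4(W) are all W)
n=13: L (options 10(W), 8(W), 5(W) are all W)
n=14: W (go to 11, an L position)
n=15: W (go to 12, an L position)
n=16: W (go to 13, an L position)

11: L, 16: W, 12: L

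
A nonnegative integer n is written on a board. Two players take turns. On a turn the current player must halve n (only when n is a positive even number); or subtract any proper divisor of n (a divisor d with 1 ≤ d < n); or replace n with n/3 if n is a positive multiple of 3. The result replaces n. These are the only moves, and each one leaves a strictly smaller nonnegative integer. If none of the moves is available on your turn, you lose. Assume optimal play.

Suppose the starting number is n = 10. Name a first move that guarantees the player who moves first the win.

Move to 9.

Compute win/loss labels from the base case upward. A position with no move is L. Any other position is W if it can reach an L in one move, else L.
n=0: no move → L
n=1: no move → L
n=2: can move to 1, which is L ⇒ W
n=3: can move to 1, which is L ⇒ W
n=4: moves to 2(W), 3(W); every one is W ⇒ L
n=5: can move to 4, which is L ⇒ W
n=6: can move to 4, which is L ⇒ W
n=7: the only move is to 6(W), a W ⇒ L
n=8: can move to 4, which is L ⇒ W
n=9: moves to 3(W), 6(W), 8(W); every one is W ⇒ L
n=10: can move to 9, which is L ⇒ W
From 10, the L positions reachable in one move are: 9.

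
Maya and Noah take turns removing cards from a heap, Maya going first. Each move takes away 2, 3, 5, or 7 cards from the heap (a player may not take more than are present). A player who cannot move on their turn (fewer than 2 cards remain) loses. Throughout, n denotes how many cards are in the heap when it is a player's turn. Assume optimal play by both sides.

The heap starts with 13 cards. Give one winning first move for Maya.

Build the W/L table. Terminal = L. A non-terminal position is W if it has a move to some L; otherwise it is L.
n=0: no move → L
n=1: no move → L
n=2: reaches L-position 0 → W
n=3: reaches L-position 1 → W
n=4: reaches L-position 1 → W
n=5: reaches L-position 0 → W
n=6: reaches L-position 1 → W
n=7: reaches L-position 0 → W
n=8: reaches L-position 1 → W
n=9: only reaches 7(W), 6(W), 4(W), 2(W), all W → L
n=10: only reaches 8(W), 7(W), 5(W), 3(W), all W → L
n=11: reaches L-position 9 → W
n=12: reaches L-position 10 → W
n=13: reaches L-position 10 → W
From 13, the L positions reachable in one move are: 10.

Remove 3, leaving 10.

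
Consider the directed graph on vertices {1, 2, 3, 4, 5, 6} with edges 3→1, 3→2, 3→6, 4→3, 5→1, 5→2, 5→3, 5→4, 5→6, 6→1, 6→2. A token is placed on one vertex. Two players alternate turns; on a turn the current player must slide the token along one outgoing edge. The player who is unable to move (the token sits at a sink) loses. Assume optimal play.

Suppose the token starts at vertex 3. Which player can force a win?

The first player wins.

Build the W/L table. Terminal = L. A non-terminal position is W if it has a move to some L; otherwise it is L.
Every edge goes from a vertex to one that appears earlier in the order 1, 2, 6, 3, 4, 5, so processing vertices in that order labels each vertex after all of its successors.
1: no outgoing edge → L
2: no outgoing edge → L
6: →2(L), so W
3: →2(L), so W
4: →3(W) only, which is W, so L
5: →4(L), so W
From 3 the player to move can move to 2, reaching an L position.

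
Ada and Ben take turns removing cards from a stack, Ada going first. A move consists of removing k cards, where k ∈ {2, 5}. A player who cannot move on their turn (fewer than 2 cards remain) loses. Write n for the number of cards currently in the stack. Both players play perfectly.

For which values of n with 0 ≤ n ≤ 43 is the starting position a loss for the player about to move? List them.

Build the W/L table. Terminal = L. A non-terminal position is W if it has a move to some L; otherwise it is L.
n=0: no move → L
n=1: no move → L
n=2: →0(L), so W
n=3: →1(L), so W
n=4: →2(W) only, which is W, so L
n=5: →0(L), so W
n=6: →4(L), so W
n=7: →5(W), 2(W) — all W, so L
n=8: →6(W), 3(W) — all W, so L
n=9: →7(L), so W
n=10: →8(L), so W
n=11: →9(W), 6(W) — all W, so L
n=12: →7(L), so W
n=13: →11(L), so W
n=14: →12(W), 9(W) — all W, so L
n=15: →13(W), 10(W) — all W, so L
n=16: →14(L), so W
n=17: →15(L), so W
n=18: →16(W), 13(W) — all W, so L
n=19: →14(L), so W
n=20: →18(L), so W
n=21: →19(W), 16(W) — all W, so L
n=22: →20(W), 17(W) — all W, so L
n=23: →21(L), so W
n=24: →22(L), so W
n=25: →23(W), 20(W) — all W, so L
n=26: →21(L), so W
n=27: →25(L), so W
n=28: →26(W), 23(W) — all W, so L
n=29: →27(W), 24(W) — all W, so L
n=30: →28(L), so W
n=31: →29(L), so W
n=32: →30(W), 27(W) — all W, so L
n=33: →28(L), so W
n=34: →32(L), so W
n=35: →33(W), 30(W) — all W, so L
n=36: →34(W), 31(W) — all W, so L
n=37: →35(L), so W
n=38: →36(L), so W
n=39: →37(W), 34(W) — all W, so L
n=40: →35(L), so W
n=41: →39(L), so W
n=42: →40(W), 37(W) — all W, so L
n=43: →41(W), 38(W) — all W, so L
The losing starting values of n are exactly the entries labelled L in this table (20 of them).

0, 1, 4, 7, 8, 11, 14, 15, 18, 21, 22, 25, 28, 29, 32, 35, 36, 39, 42, 43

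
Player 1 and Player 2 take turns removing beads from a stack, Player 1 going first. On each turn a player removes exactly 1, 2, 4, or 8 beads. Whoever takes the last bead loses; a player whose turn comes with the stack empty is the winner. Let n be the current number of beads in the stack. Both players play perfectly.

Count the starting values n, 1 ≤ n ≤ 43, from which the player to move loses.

Classify positions by backward induction: terminal positions (no move available) are W. From any other position, the mover wins iff some move reaches an L.
n=0: no move; the opponent has just taken the last bead and therefore loses → W
n=1: L (sole option 0(W) is W)
n=2: W (go to 1, an L position)
n=3: W (go to 1, an L position)
n=4: L (options 3(W), 2(W), 0(W) are all W)
n=5: W (go to 4, an L position)
n=6: W (go to 4, an L position)
n=7: L (options 6(W), 5(W), 3(W) are all W)
n=8: W (go to 7, an L position)
n=9: W (go to 7, an L position)
n=10: L (options 9(W), 8(W), 6(W), 2(W) are all W)
n=11: W (go to 10, an L position)
n=12: W (go to 10, an L position)
n=13: L (options 12(W), 11(W), 9(W), 5(W) are all W)
n=14: W (go to 13, an L position)
n=15: W (go to 13, an L position)
n=16: L (options 15(W), 14(W), 12(W), 8(W) are all W)
n=17: W (go to 16, an L position)
n=18: W (go to 16, an L position)
n=19: L (options 18(W), 17(W), 15(W), 11(W) are all W)
n=20: W (go to 19, an L position)
n=21: W (go to 19, an L position)
n=22: L (options 21(W), 20(W), 18(W), 14(W) are all W)
n=23: W (go to 22, an L position)
n=24: W (go to 22, an L position)
n=25: L (options 24(W), 23(W), 21(W), 17(W) are all W)
n=26: W (go to 25, an L position)
n=27: W (go to 25, an L position)
n=28: L (options 27(W), 26(W), 24(W), 20(W) are all W)
n=29: W (go to 28, an L position)
n=30: W (go to 28, an L position)
n=31: L (options 30(W), 29(W), 27(W), 23(W) are all W)
n=32: W (go to 31, an L position)
n=33: W (go to 31, an L position)
n=34: L (options 33(W), 32(W), 30(W), 26(W) are all W)
n=35: W (go to 34, an L position)
n=36: W (go to 34, an L position)
n=37: L (options 36(W), 35(W), 33(W), 29(W) are all W)
n=38: W (go to 37, an L position)
n=39: W (go to 37, an L position)
n=40: L (options 39(W), 38(W), 36(W), 32(W) are all W)
n=41: W (go to 40, an L position)
n=42: W (go to 40, an L position)
n=43: L (options 42(W), 41(W), 39(W), 35(W) are all W)
L entries with 1 ≤ n ≤ 43 (the range starts at n=1): n = 1, 4, 7, 10, 13, 16, 19, 22, 25, 28, 31, 34, 37, 40, 43; that makes 15.

15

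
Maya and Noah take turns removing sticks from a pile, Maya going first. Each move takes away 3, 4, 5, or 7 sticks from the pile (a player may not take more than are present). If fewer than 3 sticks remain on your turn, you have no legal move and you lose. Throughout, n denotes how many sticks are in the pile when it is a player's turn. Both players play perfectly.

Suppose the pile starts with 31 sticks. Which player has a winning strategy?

Label each position W (a win for the player to move) or L (a loss). A position with no legal move is L; any other position is W exactly when some move reaches an L, and L when every move reaches a W.
n=0: no move → L
n=1: no move → L
n=2: no move → L
n=3: →0(L), so W
n=4: →1(L), so W
n=5: →2(L), so W
n=6: →2(L), so W
n=7: →2(L), so W
n=8: →1(L), so W
n=9: →2(L), so W
n=10: →7(W), 6(W), 5(W), 3(W) — all W, so L
n=11: →8(W), 7(W), 6(W), 4(W) — all W, so L
n=12: →9(W), 8(W), 7(W), 5(W) — all W, so L
n=13: →10(L), so W
n=14: →11(L), so W
n=15: →12(L), so W
n=16: →12(L), so W
n=17: →12(L), so W
n=18: →11(L), so W
n=19: →12(L), so W
n=20: →17(W), 16(W), 15(W), 13(W) — all W, so L
n=21: →18(W), 17(W), 16(W), 14(W) — all W, so L
n=22: →19(W), 18(W), 17(W), 15(W) — all W, so L
n=23: →20(L), so W
n=24: →21(L), so W
n=25: →22(L), so W
n=26: →22(L), so W
n=27: →22(L), so W
n=28: →21(L), so W
n=29: →22(L), so W
n=30: →27(W), 26(W), 25(W), 23(W) — all W, so L
n=31: →28(W), 27(W), 26(W), 24(W) — all W, so L
The starting position 31 is L: whatever Maya does, the opponent receives a W position.

Noah wins.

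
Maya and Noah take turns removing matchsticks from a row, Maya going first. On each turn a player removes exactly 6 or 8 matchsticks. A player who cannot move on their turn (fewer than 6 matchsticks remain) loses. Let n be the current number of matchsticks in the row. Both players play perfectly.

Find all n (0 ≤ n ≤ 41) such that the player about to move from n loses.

Positions with no move are L. A position that does have a move is losing for the player to move precisely when every available move leads to a winning position for the opponent. Fill in the labels:
n=0: no move → L
n=1: no move → L
n=2: no move → L
n=3: no move → L
n=4: no move → L
n=5: no move → L
n=6: W (go to 0, an L position)
n=7: W (go to 1, an L position)
n=8: W (go to 2, an L position)
n=9: W (go to 3, an L position)
n=10: W (go to 4, an L position)
n=11: W (go to 5, an L position)
n=12: W (go to 4, an L position)
n=13: W (go to 5, an L position)
n=14: L (options 8(W), 6(W) are all W)
n=15: L (options 9(W), 7(W) are all W)
n=16: L (options 10(W), 8(W) are all W)
n=17: L (options 11(W), 9(W) are all W)
n=18: L (options 12(W), 10(W) are all W)
n=19: L (options 13(W), 11(W) are all W)
n=20: W (go to 14, an L position)
n=21: W (go to 15, an L position)
n=22: W (go to 16, an L position)
n=23: W (go to 17, an L position)
n=24: W (go to 18, an L position)
n=25: W (go to 19, an L position)
n=26: W (go to 18, an L position)
n=27: W (go to 19, an L position)
n=28: L (options 22(W), 20(W) are all W)
n=29: L (options 23(W), 21(W) are all W)
n=30: L (options 24(W), 22(W) are all W)
n=31: L (options 25(W), 23(W) are all W)
n=32: L (options 26(W), 24(W) are all W)
n=33: L (options 27(W), 25(W) are all W)
n=34: W (go to 28, an L position)
n=35: W (go to 29, an L position)
n=36: W (go to 30, an L position)
n=37: W (go to 31, an L position)
n=38: W (go to 32, an L position)
n=39: W (go to 33, an L position)
n=40: W (go to 32, an L position)
n=41: W (go to 33, an L position)
Reading off the rows marked L gives the requested list; there are 18 such values of n.

0, 1, 2, 3, 4, 5, 14, 15, 16, 17, 18, 19, 28, 29, 30, 31, 32, 33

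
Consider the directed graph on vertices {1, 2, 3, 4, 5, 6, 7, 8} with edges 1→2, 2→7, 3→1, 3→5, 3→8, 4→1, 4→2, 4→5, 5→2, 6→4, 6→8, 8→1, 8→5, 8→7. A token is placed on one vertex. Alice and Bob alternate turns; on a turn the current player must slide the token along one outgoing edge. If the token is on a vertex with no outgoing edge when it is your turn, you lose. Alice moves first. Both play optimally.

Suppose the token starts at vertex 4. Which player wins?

Label each position W (a win for the player to move) or L (a loss). A position with no legal move is L; any other position is W exactly when some move reaches an L, and L when every move reaches a W.
Every edge goes from a vertex to one that appears earlier in the order 7, 2, 5, 1, 4, 8, 3, 6, so processing vertices in that order labels each vertex after all of its successors.
7: no outgoing edge → L
2: can move to 7, which is L ⇒ W
5: the only move is to 2(W), a W ⇒ L
1: the only move is to 2(W), a W ⇒ L
4: can move to 1, which is L ⇒ W
8: can move to 1, which is L ⇒ W
3: can move to 1, which is L ⇒ W
6: moves to 8(W), 4(W); every one is W ⇒ L
From 4 Alice can move to 1, reaching an L position.

Alice wins.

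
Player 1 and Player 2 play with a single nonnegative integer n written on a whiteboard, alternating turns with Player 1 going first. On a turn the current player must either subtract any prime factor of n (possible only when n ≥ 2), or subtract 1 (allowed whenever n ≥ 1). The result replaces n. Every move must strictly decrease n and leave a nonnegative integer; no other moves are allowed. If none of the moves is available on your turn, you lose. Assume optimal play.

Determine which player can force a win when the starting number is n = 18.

Label each position W (a win for the player to move) or L (a loss). A position with no legal move is L; any other position is W exactly when some move reaches an L, and L when every move reaches a W.
n=0: no move → L
n=1: reaches L-position 0 → W
n=2: reaches L-position 0 → W
n=3: reaches L-position 0 → W
n=4: only reaches 2(W), 3(W), all W → L
n=5: reaches L-position 0 → W
n=6: reaches L-position 4 → W
n=7: reaches L-position 0 → W
n=8: only reaches 6(W), 7(W), all W → L
n=9: reaches L-position 8 → W
n=10: reaches L-position 8 → W
n=11: reaches L-position 0 → W
n=12: only reaches 9(W), 10(W), 11(W), all W → L
n=13: reaches L-position 0 → W
n=14: reaches L-position 12 → W
n=15: reaches L-position 12 → W
n=16: only reaches 14(W), 15(W), all W → L
n=17: reaches L-position 0 → W
n=18: reaches L-position 16 → W
The starting position 18 is W: Player 1 should move to 16, handing over an L position.

Player 1 wins.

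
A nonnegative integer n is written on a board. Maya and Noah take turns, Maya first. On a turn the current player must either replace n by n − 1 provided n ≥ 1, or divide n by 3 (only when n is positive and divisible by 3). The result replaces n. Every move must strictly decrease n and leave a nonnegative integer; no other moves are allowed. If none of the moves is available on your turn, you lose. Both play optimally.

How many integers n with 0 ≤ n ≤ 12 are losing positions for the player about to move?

6

Use the standard recursion: the mover loses at a terminal position; elsewhere, the mover wins exactly when some move hands the opponent an L position.
n=0: no move → L
n=1: reaches L-position 0 → W
n=2: only reaches 1(W), which is W → L
n=3: reaches L-position 2 → W
n=4: only reaches 3(W), which is W → L
n=5: reaches L-position 4 → W
n=6: reaches L-position 2 → W
n=7: only reaches 6(W), which is W → L
n=8: reaches L-position 7 → W
n=9: only reaches 3(W), 8(W), all W → L
n=10: reaches L-position 9 → W
n=11: only reaches 10(W), which is W → L
n=12: reaches L-position 4 → W
L entries with 0 ≤ n ≤ 12: n = 0, 2, 4, 7, 9, 11; that makes 6.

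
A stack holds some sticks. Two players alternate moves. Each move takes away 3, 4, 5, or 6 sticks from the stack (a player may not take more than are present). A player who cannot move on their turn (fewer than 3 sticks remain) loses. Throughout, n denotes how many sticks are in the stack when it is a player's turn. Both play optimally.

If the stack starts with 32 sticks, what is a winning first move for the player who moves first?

Compute win/loss labels from the base case upward. A position with no move is L. Any other position is W if it can reach an L in one move, else L.
n=0: no move → L
n=1: no move → L
n=2: no move → L
n=3: →0(L), so W
n=4: →1(L), so W
n=5: →2(L), so W
n=6: →2(L), so W
n=7: →2(L), so W
n=8: →2(L), so W
n=9: →6(W), 5(W), 4(W), 3(W) — all W, so L
n=10: →7(W), 6(W), 5(W), 4(W) — all W, so L
n=11: →8(W), 7(W), 6(W), 5(W) — all W, so L
n=12: →9(L), so W
n=13: →10(L), so W
n=14: →11(L), so W
n=15: →11(L), so W
n=16: →11(L), so W
n=17: →11(L), so W
n=18: →15(W), 14(W), 13(W), 12(W) — all W, so L
n=19: →16(W), 15(W), 14(W), 13(W) — all W, so L
n=20: →17(W), 16(W), 15(W), 14(W) — all W, so L
n=21: →18(L), so W
n=22: →19(L), so W
n=23: →20(L), so W
n=24: →20(L), so W
n=25: →20(L), so W
n=26: →20(L), so W
n=27: →24(W), 23(W), 22(W), 21(W) — all W, so L
n=28: →25(W), 24(W), 23(W), 22(W) — all W, so L
n=29: →26(W), 25(W), 24(W), 23(W) — all W, so L
n=30: →27(L), so W
n=31: →28(L), so W
n=32: →29(L), so W
From 32, the L positions reachable in one move are: 29, 28, 27. Any move reaching one of these is winning.

Remove 3, leaving 29.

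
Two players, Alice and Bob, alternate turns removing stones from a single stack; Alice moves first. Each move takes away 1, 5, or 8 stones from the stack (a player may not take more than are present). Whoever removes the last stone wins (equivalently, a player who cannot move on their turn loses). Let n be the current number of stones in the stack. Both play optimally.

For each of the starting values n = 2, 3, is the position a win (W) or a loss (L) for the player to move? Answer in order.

Classify positions by backward induction: terminal positions (no move available) are L. From any other position, the mover wins iff some move reaches an L.
n=0: no move → L
n=1: W (go to 0, an L position)
n=2: L (sole option 1(W) is W)
n=3: W (go to 2, an L position)

2: L, 3: W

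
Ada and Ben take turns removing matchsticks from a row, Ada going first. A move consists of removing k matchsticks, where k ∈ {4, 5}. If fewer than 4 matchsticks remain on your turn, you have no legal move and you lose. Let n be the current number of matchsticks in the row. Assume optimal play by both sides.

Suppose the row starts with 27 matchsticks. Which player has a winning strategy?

Compute win/loss labels from the base case upward. A position with no move is L. Any other position is W if it can reach an L in one move, else L.
n=0: no move → L
n=1: no move → L
n=2: no move → L
n=3: no move → L
n=4: →0(L), so W
n=5: →1(L), so W
n=6: →2(L), so W
n=7: →3(L), so W
n=8: →3(L), so W
n=9: →5(W), 4(W) — all W, so L
n=10: →6(W), 5(W) — all W, so L
n=11: →7(W), 6(W) — all W, so L
n=12: →8(W), 7(W) — all W, so L
n=13: →9(L), so W
n=14: →10(L), so W
n=15: →11(L), so W
n=16: →12(L), so W
n=17: →12(L), so W
n=18: →14(W), 13(W) — all W, so L
n=19: →15(W), 14(W) — all W, so L
n=20: →16(W), 15(W) — all W, so L
n=21: →17(W), 16(W) — all W, so L
n=22: →18(L), so W
n=23: →19(L), so W
n=24: →20(L), so W
n=25: →21(L), so W
n=26: →21(L), so W
n=27: →23(W), 22(W) — all W, so L
The starting position 27 is L: whatever Ada does, the opponent receives a W position.

Ben wins.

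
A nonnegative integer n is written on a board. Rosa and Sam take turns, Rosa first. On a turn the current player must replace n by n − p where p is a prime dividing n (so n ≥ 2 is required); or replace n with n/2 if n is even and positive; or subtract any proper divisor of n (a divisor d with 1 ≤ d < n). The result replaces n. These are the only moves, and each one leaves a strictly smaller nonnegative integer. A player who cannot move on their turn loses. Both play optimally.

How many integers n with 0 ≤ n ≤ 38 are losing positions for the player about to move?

Classify positions by backward induction: terminal positions (no move available) are L. From any other position, the mover wins iff some move reaches an L.
n=0: no move → L
n=1: no move → L
n=2: →0(L), so W
n=3: →0(L), so W
n=4: →2(W), 3(W) — all W, so L
n=5: →0(L), so W
n=6: →4(L), so W
n=7: →0(L), so W
n=8: →4(L), so W
n=9: →6(W), 8(W) — all W, so L
n=10: →9(L), so W
n=11: →0(L), so W
n=12: →9(L), so W
n=13: →0(L), so W
n=14: →7(W), 12(W), 13(W) — all W, so L
n=15: →14(L), so W
n=16: →14(L), so W
n=17: →0(L), so W
n=18: →9(L), so W
n=19: →0(L), so W
n=20: →10(W), 15(W), 16(W), 18(W), 19(W) — all W, so L
n=21: →14(L), so W
n=22: →20(L), so W
n=23: →0(L), so W
n=24: →20(L), so W
n=25: →20(L), so W
n=26: →13(W), 24(W), 25(W) — all W, so L
n=27: →26(L), so W
n=28: →14(L), so W
n=29: →0(L), so W
n=30: →20(L), so W
n=31: →0(L), so W
n=32: →16(W), 24(W), 28(W), 30(W), 31(W) — all W, so L
n=33: →32(L), so W
n=34: →32(L), so W
n=35: →28(W), 30(W), 34(W) — all W, so L
n=36: →32(L), so W
n=37: →0(L), so W
n=38: →19(W), 36(W), 37(W) — all W, so L
L entries with 0 ≤ n ≤ 38: n = 0, 1, 4, 9, 14, 20, 26, 32, 35, 38; that makes 10.

10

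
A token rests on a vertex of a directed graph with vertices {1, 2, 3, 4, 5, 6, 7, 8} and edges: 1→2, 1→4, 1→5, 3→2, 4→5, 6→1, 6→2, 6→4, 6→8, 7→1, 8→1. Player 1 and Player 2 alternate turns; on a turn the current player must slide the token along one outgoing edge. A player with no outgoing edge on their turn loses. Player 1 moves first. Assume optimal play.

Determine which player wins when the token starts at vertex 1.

Player 1 wins.

Positions with no move are L. A position that does have a move is losing for the player to move precisely when every available move leads to a winning position for the opponent. Fill in the labels:
Every edge goes from a vertex to one that appears earlier in the order 2, 5, 4, 1, 8, 6, 3, 7, so processing vertices in that order labels each vertex after all of its successors.
2: no outgoing edge → L
5: no outgoing edge → L
4: can move to 5, which is L ⇒ W
1: can move to 5, which is L ⇒ W
8: the only move is to 1(W), a W ⇒ L
6: can move to 8, which is L ⇒ W
3: can move to 2, which is L ⇒ W
7: the only move is to 1(W), a W ⇒ L
From 1 Player 1 can move to 5, reaching an L position.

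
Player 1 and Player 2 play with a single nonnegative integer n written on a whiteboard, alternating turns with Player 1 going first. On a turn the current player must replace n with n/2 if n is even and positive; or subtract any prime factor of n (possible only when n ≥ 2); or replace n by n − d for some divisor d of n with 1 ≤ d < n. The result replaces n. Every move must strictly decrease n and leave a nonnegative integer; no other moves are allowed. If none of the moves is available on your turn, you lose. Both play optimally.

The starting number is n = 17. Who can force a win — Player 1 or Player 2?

Player 1 wins.

Compute win/loss labels from the base case upward. A position with no move is L. Any other position is W if it can reach an L in one move, else L.
n=0: no move → L
n=1: no move → L
n=2: reaches L-position 0 → W
n=3: reaches L-position 0 → W
n=4: only reaches 2(W), 3(W), all W → L
n=5: reaches L-position 0 → W
n=6: reaches L-position 4 → W
n=7: reaches L-position 0 → W
n=8: reaches L-position 4 → W
n=9: only reaches 6(W), 8(W), all W → L
n=10: reaches L-position 9 → W
n=11: reaches L-position 0 → W
n=12: reaches L-position 9 → W
n=13: reaches L-position 0 → W
n=14: only reaches 7(W), 12(W), 13(W), all W → L
n=15: reaches L-position 14 → W
n=16: reaches L-position 14 → W
n=17: reaches L-position 0 → W
From 17 Player 1 can move to 0, reaching an L position.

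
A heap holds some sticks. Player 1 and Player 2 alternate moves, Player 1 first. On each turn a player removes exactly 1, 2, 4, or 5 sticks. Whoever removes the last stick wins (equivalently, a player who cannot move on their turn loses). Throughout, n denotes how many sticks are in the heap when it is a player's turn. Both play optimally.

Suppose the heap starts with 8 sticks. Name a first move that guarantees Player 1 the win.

Remove 2, leaving 6.

Compute win/loss labels from the base case upward. A position with no move is L. Any other position is W if it can reach an L in one move, else L.
n=0: no move → L
n=1: W (go to 0, an L position)
n=2: W (go to 0, an L position)
n=3: L (options 2(W), 1(W) are all W)
n=4: W (go to 3, an L position)
n=5: W (go to 3, an L position)
n=6: L (options 5(W), 4(W), 2(W), 1(W) are all W)
n=7: W (go to 6, an L position)
n=8: W (go to 6, an L position)
From 8, the L positions reachable in one move are: 6, 3. Any move reaching one of these is winning.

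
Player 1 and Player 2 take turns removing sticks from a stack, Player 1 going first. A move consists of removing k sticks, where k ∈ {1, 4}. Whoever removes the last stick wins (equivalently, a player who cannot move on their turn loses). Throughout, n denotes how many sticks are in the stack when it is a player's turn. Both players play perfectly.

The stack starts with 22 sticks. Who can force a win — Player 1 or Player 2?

Player 2 wins.

Classify positions by backward induction: terminal positions (no move available) are L. From any other position, the mover wins iff some move reaches an L.
n=0: no move → L
n=1: W (go to 0, an L position)
n=2: L (sole option 1(W) is W)
n=3: W (go to 2, an L position)
n=4: W (go to 0, an L position)
n=5: L (options 4(W), 1(W) are all W)
n=6: W (go to 5, an L position)
n=7: L (options 6(W), 3(W) are all W)
n=8: W (go to 7, an L position)
n=9: W (go to 5, an L position)
n=10: L (options 9(W), 6(W) are all W)
n=11: W (go to 10, an L position)
n=12: L (options 11(W), 8(W) are all W)
n=13: W (go to 12, an L position)
n=14: W (go to 10, an L position)
n=15: L (options 14(W), 11(W) are all W)
n=16: W (go to 15, an L position)
n=17: L (options 16(W), 13(W) are all W)
n=18: W (go to 17, an L position)
n=19: W (go to 15, an L position)
n=20: L (options 19(W), 16(W) are all W)
n=21: W (go to 20, an L position)
n=22: L (options 21(W), 18(W) are all W)
Every move from 22 reaches a W position, so the mover loses.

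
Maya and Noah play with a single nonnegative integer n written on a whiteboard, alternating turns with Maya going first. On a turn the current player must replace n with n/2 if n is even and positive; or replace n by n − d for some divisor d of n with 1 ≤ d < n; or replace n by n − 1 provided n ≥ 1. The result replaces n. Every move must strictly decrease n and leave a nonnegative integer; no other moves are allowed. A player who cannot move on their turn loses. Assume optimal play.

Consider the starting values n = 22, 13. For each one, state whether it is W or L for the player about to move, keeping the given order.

22: W, 13: L

Build the W/L table. Terminal = L. A non-terminal position is W if it has a move to some L; otherwise it is L.
n=0: no move → L
n=1: reaches L-position 0 → W
n=2: only reaches 1(W), which is W → L
n=3: reaches L-position 2 → W
n=4: reaches L-position 2 → W
n=5: only reaches 4(W), which is W → L
n=6: reaches L-position 5 → W
n=7: only reaches 6(W), which is W → L
n=8: reaches L-position 7 → W
n=9: only reaches 6(W), 8(W), all W → L
n=10: reaches L-position 5 → W
n=11: only reaches 10(W), which is W → L
n=12: reaches L-position 9 → W
n=13: only reaches 12(W), which is W → L
n=14: reaches L-position 7 → W
n=15: only reaches 10(W), 12(W), 14(W), all W → L
n=16: reaches L-position 15 → W
n=17: only reaches 16(W), which is W → L
n=18: reaches L-position 9 → W
n=19: only reaches 18(W), which is W → L
n=20: reaches L-position 15 → W
n=21: only reaches 14(W), 18(W), 20(W), all W → L
n=22: reaches L-position 11 → W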